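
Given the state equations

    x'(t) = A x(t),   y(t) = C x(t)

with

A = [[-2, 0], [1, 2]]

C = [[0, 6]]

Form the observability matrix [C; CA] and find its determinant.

-36

CA = [[6, 12]]
Observability matrix O = [C; CA] = [[0, 6], [6, 12]]
det(O) = 0·12 - 6·6 = 0 - 36 = -36
Since det(O) ≠ 0, rank(O) = 2 and the system is completely observable.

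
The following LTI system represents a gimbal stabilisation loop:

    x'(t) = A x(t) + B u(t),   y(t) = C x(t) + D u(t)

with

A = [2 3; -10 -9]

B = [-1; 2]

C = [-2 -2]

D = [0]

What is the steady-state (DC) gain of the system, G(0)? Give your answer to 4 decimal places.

-0.5000

G(0) = C(-A)^{-1}B + D = -C A^{-1} B + D.
det A = 12, so A^{-1} = (1/12)·adj(A) = [[-3/4, -1/4], [5/6, 1/6]]
A^{-1} B = [1/4, -1/2]^T
C A^{-1} B = 1/2
G(0) = D - C A^{-1} B = 0 - (1/2) = -1/2 ≈ -0.5000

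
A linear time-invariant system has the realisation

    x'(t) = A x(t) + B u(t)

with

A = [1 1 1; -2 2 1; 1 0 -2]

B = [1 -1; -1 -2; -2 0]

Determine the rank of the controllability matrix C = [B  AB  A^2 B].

AB = [[-2, -3], [-6, -2], [5, -1]]
A^2B = [[-3, -6], [-3, 1], [-12, -1]]
Controllability matrix C = [B  AB  A^2B] = [[1, -1, -2, -3, -3, -6], [-1, -2, -6, -2, -3, 1], [-2, 0, 5, -1, -12, -1]]
Take the 3×3 submatrix of C formed by columns 1, 2, 3: [[1, -1, -2], [-1, -2, -6], [-2, 0, 5]]. Its determinant is 1·((-2)·5 - (-6)·0) - (-1)·((-1)·5 - (-6)·(-2)) + (-2)·((-1)·0 - (-2)·(-2)) = 1·(-10) - (-1)·(-17) + (-2)·(-4) = -19 ≠ 0.
So rank(C) ≥ 3; since C has 3 rows, rank(C) = 3.
rank(C) = 3 = n, so the pair (A, B) is completely controllable.

3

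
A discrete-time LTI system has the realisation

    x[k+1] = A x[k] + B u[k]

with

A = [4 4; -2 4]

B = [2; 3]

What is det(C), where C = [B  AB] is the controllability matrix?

AB = [[20], [8]]
Controllability matrix C = [B  AB] = [[2, 20], [3, 8]]
det(C) = 2·8 - 20·3 = 16 - 60 = -44
Since det(C) ≠ 0, rank(C) = 2 and the system is completely controllable.

-44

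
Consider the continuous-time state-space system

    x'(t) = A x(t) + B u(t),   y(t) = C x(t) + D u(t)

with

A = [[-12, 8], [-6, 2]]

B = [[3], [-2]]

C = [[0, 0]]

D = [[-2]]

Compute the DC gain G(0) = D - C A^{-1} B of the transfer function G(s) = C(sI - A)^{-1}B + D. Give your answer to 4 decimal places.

G(0) = C(-A)^{-1}B + D = -C A^{-1} B + D.
det A = 24, so A^{-1} = (1/24)·adj(A) = [[1/12, -1/3], [1/4, -1/2]]
A^{-1} B = [11/12, 7/4]^T
C A^{-1} B = 0
G(0) = D - C A^{-1} B = -2 - (0) = -2

-2.0000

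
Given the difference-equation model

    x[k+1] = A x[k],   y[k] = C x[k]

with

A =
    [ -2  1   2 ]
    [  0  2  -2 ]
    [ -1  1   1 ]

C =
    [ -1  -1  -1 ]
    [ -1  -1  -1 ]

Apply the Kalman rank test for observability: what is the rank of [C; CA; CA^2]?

CA = [[3, -4, -1], [3, -4, -1]]
CA^2 = [[-5, -6, 13], [-5, -6, 13]]
Observability matrix O = [C; CA; CA^2] = [[-1, -1, -1], [-1, -1, -1], [3, -4, -1], [3, -4, -1], [-5, -6, 13], [-5, -6, 13]]
Take the 3×3 submatrix of O formed by rows 1, 3, 5: [[-1, -1, -1], [3, -4, -1], [-5, -6, 13]]. Its determinant is (-1)·((-4)·13 - (-1)·(-6)) - (-1)·(3·13 - (-1)·(-5)) + (-1)·(3·(-6) - (-4)·(-5)) = (-1)·(-58) - (-1)·34 + (-1)·(-38) = 130 ≠ 0.
So rank(O) ≥ 3; since O has 3 columns, rank(O) = 3.
rank(O) = 3 = n, so the pair (A, C) is completely observable.

3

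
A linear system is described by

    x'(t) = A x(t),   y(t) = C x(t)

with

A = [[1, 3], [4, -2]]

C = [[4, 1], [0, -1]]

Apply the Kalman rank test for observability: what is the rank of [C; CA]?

2

CA = [[8, 10], [-4, 2]]
Observability matrix O = [C; CA] = [[4, 1], [0, -1], [8, 10], [-4, 2]]
Take the 2×2 submatrix of O formed by rows 1, 2: [[4, 1], [0, -1]]. Its determinant is 4·(-1) - 1·0 = -4 - 0 = -4 ≠ 0.
So rank(O) ≥ 2; since O has 2 columns, rank(O) = 2.
rank(O) = 2 = n, so the pair (A, C) is completely observable.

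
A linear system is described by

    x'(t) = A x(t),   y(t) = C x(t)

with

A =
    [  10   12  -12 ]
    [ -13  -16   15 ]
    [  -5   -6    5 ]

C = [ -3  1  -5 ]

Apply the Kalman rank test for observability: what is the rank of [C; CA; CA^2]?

CA = [[-18, -22, 26]]
CA^2 = [[-24, -20, 16]]
Observability matrix O = [C; CA; CA^2] = [[-3, 1, -5], [-18, -22, 26], [-24, -20, 16]]
The columns c1, c2, c3 of O are linearly dependent: -c1 + 2·c2 + c3 = 0 (check each entry), so rank(O) ≤ 2.
The 2×2 minor from rows 1, 2, columns 1, 2 is (-3)·(-22) - 1·(-18) = 66 - (-18) = 84 ≠ 0, so rank(O) = 2.
rank(O) = 2 < n = 3, so the pair (A, C) is not completely observable.

2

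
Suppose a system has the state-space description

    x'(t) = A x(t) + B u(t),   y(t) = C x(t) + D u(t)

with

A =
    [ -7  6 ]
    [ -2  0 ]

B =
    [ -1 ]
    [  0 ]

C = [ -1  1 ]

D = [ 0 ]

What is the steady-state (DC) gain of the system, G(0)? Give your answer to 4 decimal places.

G(0) = C(-A)^{-1}B + D = -C A^{-1} B + D.
det A = 12, so A^{-1} = (1/12)·adj(A) = [[0, -1/2], [1/6, -7/12]]
A^{-1} B = [0, -1/6]^T
C A^{-1} B = -1/6
G(0) = D - C A^{-1} B = 0 - (-1/6) = 1/6 ≈ 0.1667

0.1667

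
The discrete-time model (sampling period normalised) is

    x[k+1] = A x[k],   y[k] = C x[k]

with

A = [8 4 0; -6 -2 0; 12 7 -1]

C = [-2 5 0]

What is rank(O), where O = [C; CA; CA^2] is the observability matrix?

CA = [[-46, -18, 0]]
CA^2 = [[-260, -148, 0]]
Observability matrix O = [C; CA; CA^2] = [[-2, 5, 0], [-46, -18, 0], [-260, -148, 0]]
Column 3 of O is identically zero, so rank(O) ≤ 2.
The 2×2 minor from rows 1, 2, columns 1, 2 is (-2)·(-18) - 5·(-46) = 36 - (-230) = 266 ≠ 0, so rank(O) = 2.
rank(O) = 2 < n = 3, so the pair (A, C) is not completely observable.

2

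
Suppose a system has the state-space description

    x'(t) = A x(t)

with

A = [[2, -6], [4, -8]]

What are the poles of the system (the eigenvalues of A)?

-4, -2

det(sI - A) = s^2 - (tr A)s + det A, with tr A = 2 + (-8) = -6 and det A = 2·(-8) - (-6)·4 = -16 - (-24) = 8.
So p(s) = det(sI - A) = s^2 + 6s + 8.
Factor s^2 + 6s + 8: two numbers with sum -6 and product 8 are -2 and -4, so s^2 + 6s + 8 = (s + 2)(s + 4).
Hence p(s) = (s + 2) (s + 4), with roots -4, -2.
All eigenvalues have negative real part, so the system is asymptotically stable.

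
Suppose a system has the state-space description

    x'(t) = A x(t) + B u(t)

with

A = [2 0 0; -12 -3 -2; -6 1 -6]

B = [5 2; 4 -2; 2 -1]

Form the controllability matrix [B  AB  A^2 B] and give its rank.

AB = [[10, 4], [-76, -16], [-38, -8]]
A^2B = [[20, 8], [184, 16], [92, 8]]
Controllability matrix C = [B  AB  A^2B] = [[5, 2, 10, 4, 20, 8], [4, -2, -76, -16, 184, 16], [2, -1, -38, -8, 92, 8]]
The rows r1, r2, r3 of C are linearly dependent: -r2 + 2·r3 = 0 (check each entry), so rank(C) ≤ 2.
The 2×2 minor from rows 1, 2, columns 1, 2 is 5·(-2) - 2·4 = -10 - 8 = -18 ≠ 0, so rank(C) = 2.
rank(C) = 2 < n = 3, so the pair (A, B) is not completely controllable.

2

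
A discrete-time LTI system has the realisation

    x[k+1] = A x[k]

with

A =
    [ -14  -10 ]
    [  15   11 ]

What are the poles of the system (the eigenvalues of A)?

-4, 1

det(zI - A) = z^2 - (tr A)z + det A, with tr A = (-14) + 11 = -3 and det A = (-14)·11 - (-10)·15 = -154 - (-150) = -4.
So p(z) = det(zI - A) = z^2 + 3z - 4.
Factor z^2 + 3z - 4: two numbers with sum -3 and product -4 are 1 and -4, so z^2 + 3z - 4 = (z - 1)(z + 4).
Hence p(z) = (z - 1) (z + 4), with roots -4, 1.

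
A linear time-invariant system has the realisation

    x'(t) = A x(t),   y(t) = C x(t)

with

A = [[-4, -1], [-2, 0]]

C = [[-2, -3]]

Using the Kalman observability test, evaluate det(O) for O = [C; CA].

CA = [[14, 2]]
Observability matrix O = [C; CA] = [[-2, -3], [14, 2]]
det(O) = (-2)·2 - (-3)·14 = -4 - (-42) = 38
Since det(O) ≠ 0, rank(O) = 2 and the system is completely observable.

38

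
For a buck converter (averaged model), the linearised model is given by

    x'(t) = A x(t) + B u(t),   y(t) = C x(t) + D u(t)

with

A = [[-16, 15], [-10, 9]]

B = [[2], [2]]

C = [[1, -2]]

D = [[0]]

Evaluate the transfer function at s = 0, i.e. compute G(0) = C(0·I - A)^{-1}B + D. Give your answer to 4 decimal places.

-2.0000

G(0) = C(-A)^{-1}B + D = -C A^{-1} B + D.
det A = 6, so A^{-1} = (1/6)·adj(A) = [[3/2, -5/2], [5/3, -8/3]]
A^{-1} B = [-2, -2]^T
C A^{-1} B = 2
G(0) = D - C A^{-1} B = 0 - (2) = -2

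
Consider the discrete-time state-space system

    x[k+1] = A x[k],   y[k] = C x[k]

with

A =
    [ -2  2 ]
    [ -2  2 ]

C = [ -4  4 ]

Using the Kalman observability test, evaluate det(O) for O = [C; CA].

CA = [[0, 0]]
Observability matrix O = [C; CA] = [[-4, 4], [0, 0]]
det(O) = (-4)·0 - 4·0 = 0 - 0 = 0
Since det(O) = 0, rank(O) < 2 and the system is not completely observable.

0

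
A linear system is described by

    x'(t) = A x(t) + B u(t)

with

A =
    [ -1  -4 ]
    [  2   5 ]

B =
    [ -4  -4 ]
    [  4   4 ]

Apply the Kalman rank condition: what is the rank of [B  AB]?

1

AB = [[-12, -12], [12, 12]]
Controllability matrix C = [B  AB] = [[-4, -4, -12, -12], [4, 4, 12, 12]]
Every column of C is a scalar multiple of column 1 = [-4, 4] (multipliers 1, 1, 3, 3), so the columns span a one-dimensional space.
C ≠ 0, hence rank(C) = 1.
rank(C) = 1 < n = 2, so the pair (A, B) is not completely controllable.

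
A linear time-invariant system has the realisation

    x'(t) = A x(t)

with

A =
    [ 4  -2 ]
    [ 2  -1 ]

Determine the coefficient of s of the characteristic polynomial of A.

-3

For a 2×2 matrix, det(sI - A) = s^2 - (tr A)s + det A.
tr A = 3, det A = 0.
So p(s) = s^2 - 3s.
The coefficient of s is -3.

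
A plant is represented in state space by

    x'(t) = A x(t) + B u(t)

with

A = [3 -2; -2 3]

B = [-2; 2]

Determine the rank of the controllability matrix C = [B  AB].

AB = [[-10], [10]]
Controllability matrix C = [B  AB] = [[-2, -10], [2, 10]]
Every column of C is a scalar multiple of column 1 = [-2, 2] (multipliers 1, 5), so the columns span a one-dimensional space.
C ≠ 0, hence rank(C) = 1.
rank(C) = 1 < n = 2, so the pair (A, B) is not completely controllable.

1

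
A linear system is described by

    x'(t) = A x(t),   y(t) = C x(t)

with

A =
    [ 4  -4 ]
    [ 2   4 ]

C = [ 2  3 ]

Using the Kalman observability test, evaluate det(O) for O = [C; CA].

CA = [[14, 4]]
Observability matrix O = [C; CA] = [[2, 3], [14, 4]]
det(O) = 2·4 - 3·14 = 8 - 42 = -34
Since det(O) ≠ 0, rank(O) = 2 and the system is completely observable.

-34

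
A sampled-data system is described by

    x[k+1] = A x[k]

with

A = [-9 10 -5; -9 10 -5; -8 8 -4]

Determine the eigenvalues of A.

det(zI - A) = z^3 - (tr A)z^2 + (M11 + M22 + M33)z - det A, where Mii is the 2×2 principal minor of A obtained by deleting row i and column i.
tr A = (-9) + 10 + (-4) = -3; M11 = 10·(-4) - (-5)·8 = -40 - (-40) = 0; M22 = (-9)·(-4) - (-5)·(-8) = 36 - 40 = -4; M33 = (-9)·10 - 10·(-9) = -90 - (-90) = 0; sum of minors = -4.
det A = (-9)·(10·(-4) - (-5)·8) - 10·((-9)·(-4) - (-5)·(-8)) + (-5)·((-9)·8 - 10·(-8)) = (-9)·0 - 10·(-4) + (-5)·8 = 0.
So p(z) = det(zI - A) = z^3 + 3z^2 - 4z.
The constant term is 0, so p(z) = z(z^2 + 3z - 4).
Factor z^2 + 3z - 4: two numbers with sum -3 and product -4 are 1 and -4, so z^2 + 3z - 4 = (z - 1)(z + 4).
Hence p(z) = z (z - 1) (z + 4), with roots -4, 0, 1.

-4, 0, 1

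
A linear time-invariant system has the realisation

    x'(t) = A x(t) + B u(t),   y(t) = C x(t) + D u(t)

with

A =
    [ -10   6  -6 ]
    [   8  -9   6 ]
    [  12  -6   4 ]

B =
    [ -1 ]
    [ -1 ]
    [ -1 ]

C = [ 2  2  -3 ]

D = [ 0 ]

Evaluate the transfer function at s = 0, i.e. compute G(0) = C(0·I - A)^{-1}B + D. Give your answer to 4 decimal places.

G(0) = C(-A)^{-1}B + D = -C A^{-1} B + D.
det A = -120, so A^{-1} = (1/-120)·adj(A) = [[0, -1/10, 3/20], [-1/3, -4/15, -1/10], [-1/2, -1/10, -7/20]]
A^{-1} B = [-1/20, 7/10, 19/20]^T
C A^{-1} B = -31/20
G(0) = D - C A^{-1} B = 0 - (-31/20) = 31/20 ≈ 1.5500

1.5500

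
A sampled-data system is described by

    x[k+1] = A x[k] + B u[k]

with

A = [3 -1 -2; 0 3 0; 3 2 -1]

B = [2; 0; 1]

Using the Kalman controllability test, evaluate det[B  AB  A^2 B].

AB = [[4], [0], [5]]
A^2B = [[2], [0], [7]]
Controllability matrix C = [B  AB  A^2B] = [[2, 4, 2], [0, 0, 0], [1, 5, 7]]
Expanding along the first row, det(C) = 2·(0·7 - 0·5) - 4·(0·7 - 0·1) + 2·(0·5 - 0·1) = 2·0 - 4·0 + 2·0 = 0
Since det(C) = 0, rank(C) < 3 and the system is not completely controllable.

0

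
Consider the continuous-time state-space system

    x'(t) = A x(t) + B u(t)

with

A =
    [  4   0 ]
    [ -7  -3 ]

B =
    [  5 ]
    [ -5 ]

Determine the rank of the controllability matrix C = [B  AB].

1

AB = [[20], [-20]]
Controllability matrix C = [B  AB] = [[5, 20], [-5, -20]]
Every column of C is a scalar multiple of column 1 = [5, -5] (multipliers 1, 4), so the columns span a one-dimensional space.
C ≠ 0, hence rank(C) = 1.
rank(C) = 1 < n = 2, so the pair (A, B) is not completely controllable.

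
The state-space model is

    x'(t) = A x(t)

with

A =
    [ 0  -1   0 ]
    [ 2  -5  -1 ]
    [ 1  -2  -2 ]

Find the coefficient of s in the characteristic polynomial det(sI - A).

Expand det(sI - A) for the 3×3 matrix.
p(s) = s^3 + 7s^2 + 10s + 3.
(Check: constant term = det(-A) = (-1)^3 det A = 3; coefficient of s^2 = -tr A = 7.)
The coefficient of s is 10.

10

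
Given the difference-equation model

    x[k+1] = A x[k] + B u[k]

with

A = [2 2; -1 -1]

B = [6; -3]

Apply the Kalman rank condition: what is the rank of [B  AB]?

AB = [[6], [-3]]
Controllability matrix C = [B  AB] = [[6, 6], [-3, -3]]
Every column of C is a scalar multiple of column 1 = [6, -3] (multipliers 1, 1), so the columns span a one-dimensional space.
C ≠ 0, hence rank(C) = 1.
rank(C) = 1 < n = 2, so the pair (A, B) is not completely controllable.

1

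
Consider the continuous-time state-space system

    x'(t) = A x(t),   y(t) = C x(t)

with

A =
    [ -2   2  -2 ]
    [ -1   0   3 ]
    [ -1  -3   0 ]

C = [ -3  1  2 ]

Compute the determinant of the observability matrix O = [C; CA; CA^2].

-2178

CA = [[3, -12, 9]]
CA^2 = [[-3, -21, -42]]
Observability matrix O = [C; CA; CA^2] = [[-3, 1, 2], [3, -12, 9], [-3, -21, -42]]
Expanding along the first row, det(O) = (-3)·((-12)·(-42) - 9·(-21)) - 1·(3·(-42) - 9·(-3)) + 2·(3·(-21) - (-12)·(-3)) = (-3)·693 - 1·(-99) + 2·(-99) = -2178
Since det(O) ≠ 0, rank(O) = 3 and the system is completely observable.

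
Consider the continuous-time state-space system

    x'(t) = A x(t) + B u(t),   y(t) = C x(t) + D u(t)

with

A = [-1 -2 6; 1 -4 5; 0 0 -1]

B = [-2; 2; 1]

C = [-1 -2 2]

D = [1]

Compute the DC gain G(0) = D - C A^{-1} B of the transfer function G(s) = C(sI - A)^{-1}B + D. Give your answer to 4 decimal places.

-1.0000

G(0) = C(-A)^{-1}B + D = -C A^{-1} B + D.
det A = -6, so A^{-1} = (1/-6)·adj(A) = [[-2/3, 1/3, -7/3], [-1/6, -1/6, -11/6], [0, 0, -1]]
A^{-1} B = [-1/3, -11/6, -1]^T
C A^{-1} B = 2
G(0) = D - C A^{-1} B = 1 - (2) = -1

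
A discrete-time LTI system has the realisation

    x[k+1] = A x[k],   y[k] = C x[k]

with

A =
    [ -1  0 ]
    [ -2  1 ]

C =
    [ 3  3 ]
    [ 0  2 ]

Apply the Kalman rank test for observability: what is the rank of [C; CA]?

2

CA = [[-9, 3], [-4, 2]]
Observability matrix O = [C; CA] = [[3, 3], [0, 2], [-9, 3], [-4, 2]]
Take the 2×2 submatrix of O formed by rows 1, 2: [[3, 3], [0, 2]]. Its determinant is 3·2 - 3·0 = 6 - 0 = 6 ≠ 0.
So rank(O) ≥ 2; since O has 2 columns, rank(O) = 2.
rank(O) = 2 = n, so the pair (A, C) is completely observable.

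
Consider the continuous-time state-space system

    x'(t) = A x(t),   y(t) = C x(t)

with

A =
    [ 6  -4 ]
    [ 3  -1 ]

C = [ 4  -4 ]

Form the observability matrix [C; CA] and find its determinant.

0

CA = [[12, -12]]
Observability matrix O = [C; CA] = [[4, -4], [12, -12]]
det(O) = 4·(-12) - (-4)·12 = -48 - (-48) = 0
Since det(O) = 0, rank(O) < 2 and the system is not completely observable.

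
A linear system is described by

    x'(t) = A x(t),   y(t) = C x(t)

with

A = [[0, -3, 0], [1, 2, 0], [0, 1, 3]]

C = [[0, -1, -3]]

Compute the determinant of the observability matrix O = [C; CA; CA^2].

9

CA = [[-1, -5, -9]]
CA^2 = [[-5, -16, -27]]
Observability matrix O = [C; CA; CA^2] = [[0, -1, -3], [-1, -5, -9], [-5, -16, -27]]
Expanding along the first row, det(O) = 0·((-5)·(-27) - (-9)·(-16)) - (-1)·((-1)·(-27) - (-9)·(-5)) + (-3)·((-1)·(-16) - (-5)·(-5)) = 0·(-9) - (-1)·(-18) + (-3)·(-9) = 9
Since det(O) ≠ 0, rank(O) = 3 and the system is completely observable.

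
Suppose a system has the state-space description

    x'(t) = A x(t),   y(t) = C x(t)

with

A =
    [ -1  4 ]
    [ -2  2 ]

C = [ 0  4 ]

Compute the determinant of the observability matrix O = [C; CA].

CA = [[-8, 8]]
Observability matrix O = [C; CA] = [[0, 4], [-8, 8]]
det(O) = 0·8 - 4·(-8) = 0 - (-32) = 32
Since det(O) ≠ 0, rank(O) = 2 and the system is completely observable.

32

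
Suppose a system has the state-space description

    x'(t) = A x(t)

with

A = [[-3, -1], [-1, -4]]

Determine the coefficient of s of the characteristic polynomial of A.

7

For a 2×2 matrix, det(sI - A) = s^2 - (tr A)s + det A.
tr A = -7, det A = 11.
So p(s) = s^2 + 7s + 11.
The coefficient of s is 7.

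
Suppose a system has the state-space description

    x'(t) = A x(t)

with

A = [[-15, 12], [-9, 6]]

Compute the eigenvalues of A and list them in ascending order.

det(sI - A) = s^2 - (tr A)s + det A, with tr A = (-15) + 6 = -9 and det A = (-15)·6 - 12·(-9) = -90 - (-108) = 18.
So p(s) = det(sI - A) = s^2 + 9s + 18.
Factor s^2 + 9s + 18: two numbers with sum -9 and product 18 are -3 and -6, so s^2 + 9s + 18 = (s + 3)(s + 6).
Hence p(s) = (s + 3) (s + 6), with roots -6, -3.
All eigenvalues have negative real part, so the system is asymptotically stable.

-6, -3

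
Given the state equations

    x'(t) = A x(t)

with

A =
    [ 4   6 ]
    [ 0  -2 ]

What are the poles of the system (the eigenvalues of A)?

det(sI - A) = s^2 - (tr A)s + det A, with tr A = 4 + (-2) = 2 and det A = 4·(-2) - 6·0 = -8 - 0 = -8.
So p(s) = det(sI - A) = s^2 - 2s - 8.
Factor s^2 - 2s - 8: two numbers with sum 2 and product -8 are 4 and -2, so s^2 - 2s - 8 = (s - 4)(s + 2).
Hence p(s) = (s - 4) (s + 2), with roots -2, 4.
At least one eigenvalue has non-negative real part, so the system is not asymptotically stable.

-2, 4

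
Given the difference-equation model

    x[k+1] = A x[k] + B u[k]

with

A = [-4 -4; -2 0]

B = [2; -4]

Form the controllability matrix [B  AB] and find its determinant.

AB = [[8], [-4]]
Controllability matrix C = [B  AB] = [[2, 8], [-4, -4]]
det(C) = 2·(-4) - 8·(-4) = -8 - (-32) = 24
Since det(C) ≠ 0, rank(C) = 2 and the system is completely controllable.

24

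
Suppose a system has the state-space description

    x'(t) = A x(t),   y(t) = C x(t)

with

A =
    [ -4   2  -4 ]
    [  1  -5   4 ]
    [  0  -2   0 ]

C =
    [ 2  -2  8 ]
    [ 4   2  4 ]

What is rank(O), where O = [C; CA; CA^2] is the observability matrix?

2

CA = [[-10, -2, -16], [-14, -10, -8]]
CA^2 = [[38, 22, 32], [46, 38, 16]]
Observability matrix O = [C; CA; CA^2] = [[2, -2, 8], [4, 2, 4], [-10, -2, -16], [-14, -10, -8], [38, 22, 32], [46, 38, 16]]
The columns c1, c2, c3 of O are linearly dependent: -2·c1 + 2·c2 + c3 = 0 (check each entry), so rank(O) ≤ 2.
The 2×2 minor from rows 1, 2, columns 1, 2 is 2·2 - (-2)·4 = 4 - (-8) = 12 ≠ 0, so rank(O) = 2.
rank(O) = 2 < n = 3, so the pair (A, C) is not completely observable.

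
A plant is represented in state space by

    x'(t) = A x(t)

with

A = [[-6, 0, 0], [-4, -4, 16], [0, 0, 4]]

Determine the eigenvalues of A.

det(sI - A) = s^3 - (tr A)s^2 + (M11 + M22 + M33)s - det A, where Mii is the 2×2 principal minor of A obtained by deleting row i and column i.
tr A = (-6) + (-4) + 4 = -6; M11 = (-4)·4 - 16·0 = -16 - 0 = -16; M22 = (-6)·4 - 0·0 = -24 - 0 = -24; M33 = (-6)·(-4) - 0·(-4) = 24 - 0 = 24; sum of minors = -16.
det A = (-6)·((-4)·4 - 16·0) - 0·((-4)·4 - 16·0) + 0·((-4)·0 - (-4)·0) = (-6)·(-16) - 0·(-16) + 0·0 = 96.
So p(s) = det(sI - A) = s^3 + 6s^2 - 16s - 96.
Rational-root test: any integer root divides -96. Testing small divisors, s = -4 works: p(-4) = -64 + 96 + 64 + (-96) = 0, so (s + 4) is a factor.
Dividing, p(s) = (s + 4)(s^2 + 2s - 24).
Factor s^2 + 2s - 24: two numbers with sum -2 and product -24 are 4 and -6, so s^2 + 2s - 24 = (s - 4)(s + 6).
Hence p(s) = (s - 4) (s + 4) (s + 6), with roots -6, -4, 4.
At least one eigenvalue has non-negative real part, so the system is not asymptotically stable.

-6, -4, 4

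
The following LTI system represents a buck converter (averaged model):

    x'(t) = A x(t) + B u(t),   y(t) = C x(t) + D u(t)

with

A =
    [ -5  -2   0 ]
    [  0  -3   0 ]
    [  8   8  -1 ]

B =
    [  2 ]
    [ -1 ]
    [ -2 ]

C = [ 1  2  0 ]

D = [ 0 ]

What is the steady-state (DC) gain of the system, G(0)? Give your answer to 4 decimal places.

-0.1333

G(0) = C(-A)^{-1}B + D = -C A^{-1} B + D.
det A = -15, so A^{-1} = (1/-15)·adj(A) = [[-1/5, 2/15, 0], [0, -1/3, 0], [-8/5, -8/5, -1]]
A^{-1} B = [-8/15, 1/3, 2/5]^T
C A^{-1} B = 2/15
G(0) = D - C A^{-1} B = 0 - (2/15) = -2/15 ≈ -0.1333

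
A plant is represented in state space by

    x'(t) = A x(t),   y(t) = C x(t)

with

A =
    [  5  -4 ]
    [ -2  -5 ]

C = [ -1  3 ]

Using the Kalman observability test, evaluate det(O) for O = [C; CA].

44

CA = [[-11, -11]]
Observability matrix O = [C; CA] = [[-1, 3], [-11, -11]]
det(O) = (-1)·(-11) - 3·(-11) = 11 - (-33) = 44
Since det(O) ≠ 0, rank(O) = 2 and the system is completely observable.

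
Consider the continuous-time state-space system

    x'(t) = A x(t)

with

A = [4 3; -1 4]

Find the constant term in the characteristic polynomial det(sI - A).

For a 2×2 matrix, det(sI - A) = s^2 - (tr A)s + det A.
tr A = 8, det A = 19.
So p(s) = s^2 - 8s + 19.
The constant term is 19.

19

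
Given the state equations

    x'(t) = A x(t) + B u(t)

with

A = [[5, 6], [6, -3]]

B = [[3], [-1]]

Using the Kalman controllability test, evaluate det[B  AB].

72

AB = [[9], [21]]
Controllability matrix C = [B  AB] = [[3, 9], [-1, 21]]
det(C) = 3·21 - 9·(-1) = 63 - (-9) = 72
Since det(C) ≠ 0, rank(C) = 2 and the system is completely controllable.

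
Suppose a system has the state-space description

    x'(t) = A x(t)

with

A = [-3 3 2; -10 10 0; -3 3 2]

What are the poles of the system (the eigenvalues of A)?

det(sI - A) = s^3 - (tr A)s^2 + (M11 + M22 + M33)s - det A, where Mii is the 2×2 principal minor of A obtained by deleting row i and column i.
tr A = (-3) + 10 + 2 = 9; M11 = 10·2 - 0·3 = 20 - 0 = 20; M22 = (-3)·2 - 2·(-3) = -6 - (-6) = 0; M33 = (-3)·10 - 3·(-10) = -30 - (-30) = 0; sum of minors = 20.
det A = (-3)·(10·2 - 0·3) - 3·((-10)·2 - 0·(-3)) + 2·((-10)·3 - 10·(-3)) = (-3)·20 - 3·(-20) + 2·0 = 0.
So p(s) = det(sI - A) = s^3 - 9s^2 + 20s.
The constant term is 0, so p(s) = s(s^2 - 9s + 20).
Factor s^2 - 9s + 20: two numbers with sum 9 and product 20 are 5 and 4, so s^2 - 9s + 20 = (s - 5)(s - 4).
Hence p(s) = s (s - 5) (s - 4), with roots 0, 4, 5.
At least one eigenvalue has non-negative real part, so the system is not asymptotically stable.

0, 4, 5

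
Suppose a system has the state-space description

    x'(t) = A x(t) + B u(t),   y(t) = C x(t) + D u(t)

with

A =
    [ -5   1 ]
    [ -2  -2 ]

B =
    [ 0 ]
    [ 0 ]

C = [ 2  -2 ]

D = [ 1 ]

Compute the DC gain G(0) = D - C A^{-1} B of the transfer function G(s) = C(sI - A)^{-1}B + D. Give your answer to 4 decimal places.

G(0) = C(-A)^{-1}B + D = -C A^{-1} B + D.
det A = 12, so A^{-1} = (1/12)·adj(A) = [[-1/6, -1/12], [1/6, -5/12]]
A^{-1} B = [0, 0]^T
C A^{-1} B = 0
G(0) = D - C A^{-1} B = 1 - (0) = 1

1.0000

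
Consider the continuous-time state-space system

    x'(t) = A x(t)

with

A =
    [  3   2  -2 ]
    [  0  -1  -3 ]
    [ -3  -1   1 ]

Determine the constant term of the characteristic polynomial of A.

-12

Expand det(sI - A) for the 3×3 matrix.
p(s) = s^3 - 3s^2 - 10s - 12.
(Check: constant term = det(-A) = (-1)^3 det A = -12; coefficient of s^2 = -tr A = -3.)
The constant term is -12.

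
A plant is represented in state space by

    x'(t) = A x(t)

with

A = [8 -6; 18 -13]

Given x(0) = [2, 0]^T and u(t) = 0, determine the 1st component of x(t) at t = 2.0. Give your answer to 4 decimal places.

1.0807

det(sI - A) = s^2 - (tr A)s + det A, with tr A = 8 + (-13) = -5 and det A = 8·(-13) - (-6)·18 = -104 - (-108) = 4.
So p(s) = det(sI - A) = s^2 + 5s + 4.
Factor s^2 + 5s + 4: two numbers with sum -5 and product 4 are -1 and -4, so s^2 + 5s + 4 = (s + 1)(s + 4).
Hence p(s) = (s + 1) (s + 4), with roots -4, -1.
The eigenvalues -4, -1 are distinct and real, so A is diagonalisable and x(t) = e^{At} x(0) = V diag(e^{λ_i t}) V^{-1} x(0), where the columns of V are the eigenvectors.
λ = -4: A - (-4)I = [[12, -6], [18, -9]]. Row 1 gives 12·v1 + (-6)·v2 = 0, so take v_1 = [1, 2]^T.
λ = -1: A - (-1)I = [[9, -6], [18, -12]]. Row 1 gives 9·v1 + (-6)·v2 = 0, so take v_2 = [-2, -3]^T.
V = [v_1 v_2] = [[1, -2], [2, -3]] has det V = 1, so V^{-1} = adj(V)/det V = [[-3, 2], [-2, 1]].
Modal coordinates z(0) = V^{-1} x(0): (-3)·2 + 2·0 = -6; (-2)·2 + 1·0 = -4; so z(0) = [-6, -4]^T.
x_1(t) = Σ_i (v_i)_1 · z_i(0) · e^{λ_i t} (row 1 of V times the modal terms).
x_1(2.0) = 1·(-6)·e^{-4·2.0} + (-2)·(-4)·e^{-1·2.0} = (-6)·0.000335 + 8·0.135335 = 1.0807.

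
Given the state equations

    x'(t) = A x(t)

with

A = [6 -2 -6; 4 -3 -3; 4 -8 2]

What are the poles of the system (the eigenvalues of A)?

-2, 2, 5

det(sI - A) = s^3 - (tr A)s^2 + (M11 + M22 + M33)s - det A, where Mii is the 2×2 principal minor of A obtained by deleting row i and column i.
tr A = 6 + (-3) + 2 = 5; M11 = (-3)·2 - (-3)·(-8) = -6 - 24 = -30; M22 = 6·2 - (-6)·4 = 12 - (-24) = 36; M33 = 6·(-3) - (-2)·4 = -18 - (-8) = -10; sum of minors = -4.
det A = 6·((-3)·2 - (-3)·(-8)) - (-2)·(4·2 - (-3)·4) + (-6)·(4·(-8) - (-3)·4) = 6·(-30) - (-2)·20 + (-6)·(-20) = -20.
So p(s) = det(sI - A) = s^3 - 5s^2 - 4s + 20.
Rational-root test: any integer root divides 20. Testing small divisors, s = -2 works: p(-2) = -8 + (-20) + 8 + 20 = 0, so (s + 2) is a factor.
Dividing, p(s) = (s + 2)(s^2 - 7s + 10).
Factor s^2 - 7s + 10: two numbers with sum 7 and product 10 are 5 and 2, so s^2 - 7s + 10 = (s - 5)(s - 2).
Hence p(s) = (s - 5) (s - 2) (s + 2), with roots -2, 2, 5.
At least one eigenvalue has non-negative real part, so the system is not asymptotically stable.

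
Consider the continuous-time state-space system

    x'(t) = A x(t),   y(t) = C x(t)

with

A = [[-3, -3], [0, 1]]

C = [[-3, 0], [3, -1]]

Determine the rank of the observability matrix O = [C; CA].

CA = [[9, 9], [-9, -10]]
Observability matrix O = [C; CA] = [[-3, 0], [3, -1], [9, 9], [-9, -10]]
Take the 2×2 submatrix of O formed by rows 1, 2: [[-3, 0], [3, -1]]. Its determinant is (-3)·(-1) - 0·3 = 3 - 0 = 3 ≠ 0.
So rank(O) ≥ 2; since O has 2 columns, rank(O) = 2.
rank(O) = 2 = n, so the pair (A, C) is completely observable.

2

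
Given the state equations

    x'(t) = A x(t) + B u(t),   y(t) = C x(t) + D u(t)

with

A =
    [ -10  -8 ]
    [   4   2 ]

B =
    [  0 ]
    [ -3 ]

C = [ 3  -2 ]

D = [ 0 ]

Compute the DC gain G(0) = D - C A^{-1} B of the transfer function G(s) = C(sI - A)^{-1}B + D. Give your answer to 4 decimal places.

11.0000

G(0) = C(-A)^{-1}B + D = -C A^{-1} B + D.
det A = 12, so A^{-1} = (1/12)·adj(A) = [[1/6, 2/3], [-1/3, -5/6]]
A^{-1} B = [-2, 5/2]^T
C A^{-1} B = -11
G(0) = D - C A^{-1} B = 0 - (-11) = 11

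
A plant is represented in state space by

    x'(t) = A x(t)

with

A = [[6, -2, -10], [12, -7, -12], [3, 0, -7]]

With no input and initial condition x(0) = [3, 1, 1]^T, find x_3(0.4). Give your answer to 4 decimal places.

1.6503

det(sI - A) = s^3 - (tr A)s^2 + (M11 + M22 + M33)s - det A, where Mii is the 2×2 principal minor of A obtained by deleting row i and column i.
tr A = 6 + (-7) + (-7) = -8; M11 = (-7)·(-7) - (-12)·0 = 49 - 0 = 49; M22 = 6·(-7) - (-10)·3 = -42 - (-30) = -12; M33 = 6·(-7) - (-2)·12 = -42 - (-24) = -18; sum of minors = 19.
det A = 6·((-7)·(-7) - (-12)·0) - (-2)·(12·(-7) - (-12)·3) + (-10)·(12·0 - (-7)·3) = 6·49 - (-2)·(-48) + (-10)·21 = -12.
So p(s) = det(sI - A) = s^3 + 8s^2 + 19s + 12.
Rational-root test: any integer root divides 12. Testing small divisors, s = -1 works: p(-1) = -1 + 8 + (-19) + 12 = 0, so (s + 1) is a factor.
Dividing, p(s) = (s + 1)(s^2 + 7s + 12).
Factor s^2 + 7s + 12: two numbers with sum -7 and product 12 are -3 and -4, so s^2 + 7s + 12 = (s + 3)(s + 4).
Hence p(s) = (s + 1) (s + 3) (s + 4), with roots -4, -3, -1.
The eigenvalues -4, -3, -1 are distinct and real, so A is diagonalisable and x(t) = e^{At} x(0) = V diag(e^{λ_i t}) V^{-1} x(0), where the columns of V are the eigenvectors.
λ = -4: A - (-4)I = [[10, -2, -10], [12, -3, -12], [3, 0, -3]]. v must be orthogonal to every row; (row 1) × (row 2) = [-6, 0, -6], so take v_1 = [1, 0, 1]^T.
λ = -3: A - (-3)I = [[9, -2, -10], [12, -4, -12], [3, 0, -4]]. v must be orthogonal to every row; (row 1) × (row 2) = [-16, -12, -12], so take v_2 = [4, 3, 3]^T.
λ = -1: A - (-1)I = [[7, -2, -10], [12, -6, -12], [3, 0, -6]]. v must be orthogonal to every row; (row 1) × (row 2) = [-36, -36, -18], so take v_3 = [2, 2, 1]^T.
V = [v_1 v_2 v_3] = [[1, 4, 2], [0, 3, 2], [1, 3, 1]] has det V = -1, so V^{-1} = adj(V)/det V = [[3, -2, -2], [-2, 1, 2], [3, -1, -3]].
Modal coordinates z(0) = V^{-1} x(0): 3·3 + (-2)·1 + (-2)·1 = 5; (-2)·3 + 1·1 + 2·1 = -3; 3·3 + (-1)·1 + (-3)·1 = 5; so z(0) = [5, -3, 5]^T.
x_3(t) = Σ_i (v_i)_3 · z_i(0) · e^{λ_i t} (row 3 of V times the modal terms).
x_3(0.4) = 1·5·e^{-4·0.4} + 3·(-3)·e^{-3·0.4} + 1·5·e^{-1·0.4} = 5·0.201897 + (-9)·0.301194 + 5·0.670320 = 1.6503.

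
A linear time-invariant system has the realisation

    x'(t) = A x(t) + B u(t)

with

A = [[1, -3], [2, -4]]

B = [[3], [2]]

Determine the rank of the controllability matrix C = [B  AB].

1

AB = [[-3], [-2]]
Controllability matrix C = [B  AB] = [[3, -3], [2, -2]]
Every column of C is a scalar multiple of column 1 = [3, 2] (multipliers 1, -1), so the columns span a one-dimensional space.
C ≠ 0, hence rank(C) = 1.
rank(C) = 1 < n = 2, so the pair (A, B) is not completely controllable.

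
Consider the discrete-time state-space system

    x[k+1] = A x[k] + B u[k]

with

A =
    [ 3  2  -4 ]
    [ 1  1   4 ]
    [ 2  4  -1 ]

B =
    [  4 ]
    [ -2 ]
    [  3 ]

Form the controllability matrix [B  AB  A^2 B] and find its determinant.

1440

AB = [[-4], [14], [-3]]
A^2B = [[28], [-2], [51]]
Controllability matrix C = [B  AB  A^2B] = [[4, -4, 28], [-2, 14, -2], [3, -3, 51]]
Expanding along the first row, det(C) = 4·(14·51 - (-2)·(-3)) - (-4)·((-2)·51 - (-2)·3) + 28·((-2)·(-3) - 14·3) = 4·708 - (-4)·(-96) + 28·(-36) = 1440
Since det(C) ≠ 0, rank(C) = 3 and the system is completely controllable.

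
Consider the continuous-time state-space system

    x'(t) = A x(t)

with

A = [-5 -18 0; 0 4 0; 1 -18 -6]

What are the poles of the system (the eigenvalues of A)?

-6, -5, 4

det(sI - A) = s^3 - (tr A)s^2 + (M11 + M22 + M33)s - det A, where Mii is the 2×2 principal minor of A obtained by deleting row i and column i.
tr A = (-5) + 4 + (-6) = -7; M11 = 4·(-6) - 0·(-18) = -24 - 0 = -24; M22 = (-5)·(-6) - 0·1 = 30 - 0 = 30; M33 = (-5)·4 - (-18)·0 = -20 - 0 = -20; sum of minors = -14.
det A = (-5)·(4·(-6) - 0·(-18)) - (-18)·(0·(-6) - 0·1) + 0·(0·(-18) - 4·1) = (-5)·(-24) - (-18)·0 + 0·(-4) = 120.
So p(s) = det(sI - A) = s^3 + 7s^2 - 14s - 120.
Rational-root test: any integer root divides -120. Testing small divisors, s = 4 works: p(4) = 64 + 112 + (-56) + (-120) = 0, so (s - 4) is a factor.
Dividing, p(s) = (s - 4)(s^2 + 11s + 30).
Factor s^2 + 11s + 30: two numbers with sum -11 and product 30 are -5 and -6, so s^2 + 11s + 30 = (s + 5)(s + 6).
Hence p(s) = (s - 4) (s + 5) (s + 6), with roots -6, -5, 4.
At least one eigenvalue has non-negative real part, so the system is not asymptotically stable.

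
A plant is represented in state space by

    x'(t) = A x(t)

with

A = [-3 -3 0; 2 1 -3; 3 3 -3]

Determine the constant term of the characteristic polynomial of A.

Expand det(sI - A) for the 3×3 matrix.
p(s) = s^3 + 5s^2 + 18s + 9.
(Check: constant term = det(-A) = (-1)^3 det A = 9; coefficient of s^2 = -tr A = 5.)
The constant term is 9.

9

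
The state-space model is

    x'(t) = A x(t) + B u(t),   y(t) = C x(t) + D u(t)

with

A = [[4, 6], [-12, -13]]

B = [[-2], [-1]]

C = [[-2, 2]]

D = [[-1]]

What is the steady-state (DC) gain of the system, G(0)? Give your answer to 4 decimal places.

G(0) = C(-A)^{-1}B + D = -C A^{-1} B + D.
det A = 20, so A^{-1} = (1/20)·adj(A) = [[-13/20, -3/10], [3/5, 1/5]]
A^{-1} B = [8/5, -7/5]^T
C A^{-1} B = -6
G(0) = D - C A^{-1} B = -1 - (-6) = 5

5.0000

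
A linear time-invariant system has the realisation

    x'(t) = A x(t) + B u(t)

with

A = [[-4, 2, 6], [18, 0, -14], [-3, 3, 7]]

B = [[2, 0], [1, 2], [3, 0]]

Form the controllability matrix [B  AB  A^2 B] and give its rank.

2

AB = [[12, 4], [-6, 0], [18, 6]]
A^2B = [[48, 20], [-36, -12], [72, 30]]
Controllability matrix C = [B  AB  A^2B] = [[2, 0, 12, 4, 48, 20], [1, 2, -6, 0, -36, -12], [3, 0, 18, 6, 72, 30]]
The rows r1, r2, r3 of C are linearly dependent: -3·r1 + 2·r3 = 0 (check each entry), so rank(C) ≤ 2.
The 2×2 minor from rows 1, 2, columns 1, 2 is 2·2 - 0·1 = 4 - 0 = 4 ≠ 0, so rank(C) = 2.
rank(C) = 2 < n = 3, so the pair (A, B) is not completely controllable.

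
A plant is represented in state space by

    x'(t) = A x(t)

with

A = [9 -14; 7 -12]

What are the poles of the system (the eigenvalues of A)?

-5, 2

det(sI - A) = s^2 - (tr A)s + det A, with tr A = 9 + (-12) = -3 and det A = 9·(-12) - (-14)·7 = -108 - (-98) = -10.
So p(s) = det(sI - A) = s^2 + 3s - 10.
Factor s^2 + 3s - 10: two numbers with sum -3 and product -10 are 2 and -5, so s^2 + 3s - 10 = (s - 2)(s + 5).
Hence p(s) = (s - 2) (s + 5), with roots -5, 2.
At least one eigenvalue has non-negative real part, so the system is not asymptotically stable.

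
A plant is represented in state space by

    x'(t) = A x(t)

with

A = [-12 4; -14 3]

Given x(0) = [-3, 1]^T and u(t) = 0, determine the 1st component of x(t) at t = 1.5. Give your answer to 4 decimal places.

det(sI - A) = s^2 - (tr A)s + det A, with tr A = (-12) + 3 = -9 and det A = (-12)·3 - 4·(-14) = -36 - (-56) = 20.
So p(s) = det(sI - A) = s^2 + 9s + 20.
Factor s^2 + 9s + 20: two numbers with sum -9 and product 20 are -4 and -5, so s^2 + 9s + 20 = (s + 4)(s + 5).
Hence p(s) = (s + 4) (s + 5), with roots -5, -4.
The eigenvalues -5, -4 are distinct and real, so A is diagonalisable and x(t) = e^{At} x(0) = V diag(e^{λ_i t}) V^{-1} x(0), where the columns of V are the eigenvectors.
λ = -5: A - (-5)I = [[-7, 4], [-14, 8]]. Row 1 gives (-7)·v1 + 4·v2 = 0, so take v_1 = [4, 7]^T.
λ = -4: A - (-4)I = [[-8, 4], [-14, 7]]. Row 1 gives (-8)·v1 + 4·v2 = 0, so take v_2 = [-1, -2]^T.
V = [v_1 v_2] = [[4, -1], [7, -2]] has det V = -1, so V^{-1} = adj(V)/det V = [[2, -1], [7, -4]].
Modal coordinates z(0) = V^{-1} x(0): 2·(-3) + (-1)·1 = -7; 7·(-3) + (-4)·1 = -25; so z(0) = [-7, -25]^T.
x_1(t) = Σ_i (v_i)_1 · z_i(0) · e^{λ_i t} (row 1 of V times the modal terms).
x_1(1.5) = 4·(-7)·e^{-5·1.5} + (-1)·(-25)·e^{-4·1.5} = (-28)·0.000553 + 25·0.002479 = 0.0465.

0.0465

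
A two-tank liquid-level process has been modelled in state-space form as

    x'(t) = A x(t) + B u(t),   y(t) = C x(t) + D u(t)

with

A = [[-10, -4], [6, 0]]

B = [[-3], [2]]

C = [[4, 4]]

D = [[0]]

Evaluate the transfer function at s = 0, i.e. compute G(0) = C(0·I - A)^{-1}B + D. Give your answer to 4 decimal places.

-1.0000

G(0) = C(-A)^{-1}B + D = -C A^{-1} B + D.
det A = 24, so A^{-1} = (1/24)·adj(A) = [[0, 1/6], [-1/4, -5/12]]
A^{-1} B = [1/3, -1/12]^T
C A^{-1} B = 1
G(0) = D - C A^{-1} B = 0 - (1) = -1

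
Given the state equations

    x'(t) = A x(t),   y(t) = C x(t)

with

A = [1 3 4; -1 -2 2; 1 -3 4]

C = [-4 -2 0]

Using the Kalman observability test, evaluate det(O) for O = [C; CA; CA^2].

-9072

CA = [[-2, -8, -20]]
CA^2 = [[-14, 70, -104]]
Observability matrix O = [C; CA; CA^2] = [[-4, -2, 0], [-2, -8, -20], [-14, 70, -104]]
Expanding along the first row, det(O) = (-4)·((-8)·(-104) - (-20)·70) - (-2)·((-2)·(-104) - (-20)·(-14)) + 0·((-2)·70 - (-8)·(-14)) = (-4)·2232 - (-2)·(-72) + 0·(-252) = -9072
Since det(O) ≠ 0, rank(O) = 3 and the system is completely observable.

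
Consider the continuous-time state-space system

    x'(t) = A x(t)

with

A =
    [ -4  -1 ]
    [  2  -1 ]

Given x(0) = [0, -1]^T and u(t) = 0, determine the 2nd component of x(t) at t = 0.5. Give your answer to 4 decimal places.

det(sI - A) = s^2 - (tr A)s + det A, with tr A = (-4) + (-1) = -5 and det A = (-4)·(-1) - (-1)·2 = 4 - (-2) = 6.
So p(s) = det(sI - A) = s^2 + 5s + 6.
Factor s^2 + 5s + 6: two numbers with sum -5 and product 6 are -2 and -3, so s^2 + 5s + 6 = (s + 2)(s + 3).
Hence p(s) = (s + 2) (s + 3), with roots -3, -2.
The eigenvalues -3, -2 are distinct and real, so A is diagonalisable and x(t) = e^{At} x(0) = V diag(e^{λ_i t}) V^{-1} x(0), where the columns of V are the eigenvectors.
λ = -3: A - (-3)I = [[-1, -1], [2, 2]]. Row 1 gives (-1)·v1 + (-1)·v2 = 0, so take v_1 = [-1, 1]^T.
λ = -2: A - (-2)I = [[-2, -1], [2, 1]]. Row 1 gives (-2)·v1 + (-1)·v2 = 0, so take v_2 = [-1, 2]^T.
V = [v_1 v_2] = [[-1, -1], [1, 2]] has det V = -1, so V^{-1} = adj(V)/det V = [[-2, -1], [1, 1]].
Modal coordinates z(0) = V^{-1} x(0): (-2)·0 + (-1)·(-1) = 1; 1·0 + 1·(-1) = -1; so z(0) = [1, -1]^T.
x_2(t) = Σ_i (v_i)_2 · z_i(0) · e^{λ_i t} (row 2 of V times the modal terms).
x_2(0.5) = 1·1·e^{-3·0.5} + 2·(-1)·e^{-2·0.5} = 1·0.223130 + (-2)·0.367879 = -0.5126.

-0.5126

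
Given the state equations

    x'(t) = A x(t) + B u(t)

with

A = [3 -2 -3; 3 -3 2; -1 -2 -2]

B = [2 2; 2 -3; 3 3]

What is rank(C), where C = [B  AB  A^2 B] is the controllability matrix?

AB = [[-7, 3], [6, 21], [-12, -2]]
A^2B = [[3, -27], [-63, -58], [19, -41]]
Controllability matrix C = [B  AB  A^2B] = [[2, 2, -7, 3, 3, -27], [2, -3, 6, 21, -63, -58], [3, 3, -12, -2, 19, -41]]
Take the 3×3 submatrix of C formed by columns 1, 2, 3: [[2, 2, -7], [2, -3, 6], [3, 3, -12]]. Its determinant is 2·((-3)·(-12) - 6·3) - 2·(2·(-12) - 6·3) + (-7)·(2·3 - (-3)·3) = 2·18 - 2·(-42) + (-7)·15 = 15 ≠ 0.
So rank(C) ≥ 3; since C has 3 rows, rank(C) = 3.
rank(C) = 3 = n, so the pair (A, B) is completely controllable.

3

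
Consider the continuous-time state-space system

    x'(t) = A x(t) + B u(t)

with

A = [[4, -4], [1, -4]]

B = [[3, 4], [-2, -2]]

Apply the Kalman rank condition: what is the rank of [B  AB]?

AB = [[20, 24], [11, 12]]
Controllability matrix C = [B  AB] = [[3, 4, 20, 24], [-2, -2, 11, 12]]
Take the 2×2 submatrix of C formed by columns 1, 2: [[3, 4], [-2, -2]]. Its determinant is 3·(-2) - 4·(-2) = -6 - (-8) = 2 ≠ 0.
So rank(C) ≥ 2; since C has 2 rows, rank(C) = 2.
rank(C) = 2 = n, so the pair (A, B) is completely controllable.

2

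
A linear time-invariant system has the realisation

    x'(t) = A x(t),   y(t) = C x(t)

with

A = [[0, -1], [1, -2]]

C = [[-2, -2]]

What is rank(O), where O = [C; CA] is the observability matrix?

2

CA = [[-2, 6]]
Observability matrix O = [C; CA] = [[-2, -2], [-2, 6]]
det(O) = (-2)·6 - (-2)·(-2) = -12 - 4 = -16 ≠ 0, so rank(O) = 2.
rank(O) = 2 = n, so the pair (A, C) is completely observable.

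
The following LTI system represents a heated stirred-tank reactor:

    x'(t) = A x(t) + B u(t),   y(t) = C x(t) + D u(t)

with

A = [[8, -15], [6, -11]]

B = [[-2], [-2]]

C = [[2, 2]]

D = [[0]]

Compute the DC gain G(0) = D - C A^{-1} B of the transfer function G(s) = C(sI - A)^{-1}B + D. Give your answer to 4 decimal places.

12.0000

G(0) = C(-A)^{-1}B + D = -C A^{-1} B + D.
det A = 2, so A^{-1} = (1/2)·adj(A) = [[-11/2, 15/2], [-3, 4]]
A^{-1} B = [-4, -2]^T
C A^{-1} B = -12
G(0) = D - C A^{-1} B = 0 - (-12) = 12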